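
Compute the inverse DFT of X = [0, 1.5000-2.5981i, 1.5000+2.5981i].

x[n] = (1/3) Σ(k=0 to 2) X[k] · e^(2πikn/3)

Computing each x[n]:
x[0] = 1
x[1] = 1
x[2] = -2

x = [1, 1, -2]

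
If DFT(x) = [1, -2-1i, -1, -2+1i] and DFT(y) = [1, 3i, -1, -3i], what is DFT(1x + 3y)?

By linearity: DFT(1x + 3y) = 1·DFT(x) + 3·DFT(y)
= 1·[1, -2-1i, -1, -2+1i] + 3·[1, 3i, -1, -3i]

Computing element-wise:
Z[0] = 1·(1) + 3·(1) = 4
Z[1] = 1·(-2-1i) + 3·(3i) = -2+8i
Z[2] = 1·(-1) + 3·(-1) = -4
Z[3] = 1·(-2+1i) + 3·(-3i) = -2-8i

DFT(1x + 3y) = 1·X + 3·Y = [4, -2+8i, -4, -2-8i]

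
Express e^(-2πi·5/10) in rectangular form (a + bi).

ω_10^5 = e^(-2πi·5/10)
= cos(-2π·5/10) + i·sin(-2π·5/10)
= cos(-10π/10) + i·sin(-10π/10)

ω_10^5 = cos(-10π/10) + i·sin(-10π/10) = -1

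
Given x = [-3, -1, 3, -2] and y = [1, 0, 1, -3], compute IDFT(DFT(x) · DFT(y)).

(x ⊛ y)[n] = Σ(m=0 to 3) x[m] · y[(n-m) mod 4]

Computing each output sample:
(x ⊛ y)[0] = 3
(x ⊛ y)[1] = -12
(x ⊛ y)[2] = 6
(x ⊛ y)[3] = 6

x ⊛ y = [3, -12, 6, 6]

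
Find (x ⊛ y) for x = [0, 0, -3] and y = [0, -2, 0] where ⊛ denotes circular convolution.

(x ⊛ y)[n] = Σ(m=0 to 2) x[m] · y[(n-m) mod 3]

Computing each output sample:
(x ⊛ y)[0] = 6
(x ⊛ y)[1] = 0
(x ⊛ y)[2] = 0

x ⊛ y = [6, 0, 0]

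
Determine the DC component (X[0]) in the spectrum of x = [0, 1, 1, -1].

X[0] = Σ(n=0 to 3) x[n] · ω_4^0 = Σ x[n]
= (0) + (1) + (1) + (-1)

X[0] = 1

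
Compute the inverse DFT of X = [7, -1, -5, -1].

x[n] = (1/4) Σ(k=0 to 3) X[k] · e^(2πikn/4)

Computing each x[n]:
x[0] = 0
x[1] = 3
x[2] = 1
x[3] = 3

x = [0, 3, 1, 3]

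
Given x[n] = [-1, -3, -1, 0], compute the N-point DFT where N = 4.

X[k] = Σ(n=0 to 3) x[n] · ω_4^(nk)
where ω_4 = e^(-2πi/4)

Computing each X[k]:
X[0] = -5
X[1] = 3i
X[2] = 1
X[3] = -3i

X = [-5, 3i, 1, -3i]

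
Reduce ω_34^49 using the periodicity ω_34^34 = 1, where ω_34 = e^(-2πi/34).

Since ω_34^34 = 1, powers reduce modulo 34.
49 mod 34 = 15
So ω_34^49 = ω_34^15 = e^(-2πi·15/34)

ω_34^49 = ω_34^15 = -0.9325-0.3612i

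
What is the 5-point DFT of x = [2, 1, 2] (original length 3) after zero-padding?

Original 3-point DFT: [5, 0.5000+0.8660i, 0.5000-0.8660i]
Zero-padded 5-point DFT provides frequency interpolation.

DFT_5([x, 0, ...]) = [5, 0.6910-2.1266i, 1.8090+1.3143i, 1.8090-1.3143i, 0.6910+2.1266i]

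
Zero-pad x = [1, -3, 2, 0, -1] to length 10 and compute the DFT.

Original 5-point DFT: [-1, -1.8541+0.7265i, 4.8541+3.0777i, 4.8541-3.0777i, -1.8541-0.7265i]
Zero-padded 10-point DFT provides frequency interpolation.

DFT_10([x, 0, ...]) = [-1, 0.4490i, -1.8541+0.7265i, 4.9798i, 4.8541+3.0777i, 5, 4.8541-3.0777i, -4.9798i, -1.8541-0.7265i, -0.4490i]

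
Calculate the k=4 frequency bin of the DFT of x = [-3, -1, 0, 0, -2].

X[4] = Σ(n=0 to 4) x[n] · ω_5^(4n) where ω_5 = e^(-2πi/5)
= (-3)·ω_5^0 + (-1)·ω_5^4 + (0)·ω_5^8 + (0)·ω_5^12 + (-2)·ω_5^16

X[4] = -3.9271+0.9511i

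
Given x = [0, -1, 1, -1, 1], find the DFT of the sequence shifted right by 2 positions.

Time shift by 2: X_shifted[k] = ω_5^(2k) · X[k]
Shifted x = [-1, 1, 0, -1, 1]

DFT(x[n-2]) = [0, 0.4271-0.5878i, -2.9271+0.9511i, -2.9271-0.9511i, 0.4271+0.5878i]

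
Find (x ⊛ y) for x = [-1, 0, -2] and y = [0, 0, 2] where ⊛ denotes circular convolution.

(x ⊛ y)[n] = Σ(m=0 to 2) x[m] · y[(n-m) mod 3]

Computing each output sample:
(x ⊛ y)[0] = 0
(x ⊛ y)[1] = -4
(x ⊛ y)[2] = -2

x ⊛ y = [0, -4, -2]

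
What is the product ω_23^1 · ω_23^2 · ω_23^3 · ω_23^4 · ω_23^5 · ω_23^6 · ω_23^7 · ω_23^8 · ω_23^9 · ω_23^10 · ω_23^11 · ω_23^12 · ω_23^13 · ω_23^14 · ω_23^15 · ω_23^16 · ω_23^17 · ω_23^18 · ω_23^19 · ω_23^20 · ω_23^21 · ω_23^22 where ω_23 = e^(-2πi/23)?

The primitive 23rd roots of unity are ω_23^k for k coprime to 23: k ∈ {1, 2, 3, 4, 5, 6, 7, 8, 9, 10, 11, 12, 13, 14, 15, 16, 17, 18, 19, 20, 21, 22}
Their product equals the constant term of the cyclotomic polynomial Φ_23(x) up to sign.
For n ≥ 3, the product of all primitive nth roots of unity is 1. (For n=1 it is 1; for n=2 it is -1.)

1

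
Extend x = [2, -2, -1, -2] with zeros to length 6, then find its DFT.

Original 4-point DFT: [-3, 3, 5, 3]
Zero-padded 6-point DFT provides frequency interpolation.

DFT_6([x, 0, ...]) = [-3, 3.5000+2.5981i, 1.5000+0.8660i, 5, 1.5000-0.8660i, 3.5000-2.5981i]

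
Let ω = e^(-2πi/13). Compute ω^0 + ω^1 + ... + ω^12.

Sum of all nth roots of unity equals 0 for n > 1 (geometric series with r ≠ 1).

0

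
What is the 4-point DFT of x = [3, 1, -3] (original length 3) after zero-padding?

Original 3-point DFT: [1, 4.0000-3.4641i, 4.0000+3.4641i]
Zero-padded 4-point DFT provides frequency interpolation.

DFT_4([x, 0, ...]) = [1, 6-1i, -1, 6+1i]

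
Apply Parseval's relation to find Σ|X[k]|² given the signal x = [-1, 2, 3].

Parseval: Σ|x[n]|² = (1/N)Σ|X[k]|², so Σ|X[k]|² = N·Σ|x[n]|² = 3·14.0000

Σ|X[k]|² = N·Σ|x[n]|² = 3·14.0000 = 42.0000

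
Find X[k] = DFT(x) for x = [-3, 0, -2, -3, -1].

X[k] = Σ(n=0 to 4) x[n] · ω_5^(nk)
where ω_5 = e^(-2πi/5)

Computing each X[k]:
X[0] = -9
X[1] = 0.7361-1.5388i
X[2] = -3.7361+0.3633i
X[3] = -3.7361-0.3633i
X[4] = 0.7361+1.5388i

X = [-9, 0.7361-1.5388i, -3.7361+0.3633i, -3.7361-0.3633i, 0.7361+1.5388i]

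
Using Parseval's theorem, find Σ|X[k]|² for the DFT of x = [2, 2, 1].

Parseval: Σ|x[n]|² = (1/N)Σ|X[k]|², so Σ|X[k]|² = N·Σ|x[n]|² = 3·9.0000

Σ|X[k]|² = N·Σ|x[n]|² = 3·9.0000 = 27.0000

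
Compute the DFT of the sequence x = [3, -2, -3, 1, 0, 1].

X[k] = Σ(n=0 to 5) x[n] · ω_6^(nk)
where ω_6 = e^(-2πi/6)

Computing each X[k]:
X[0] = 0
X[1] = 3.0000+5.1962i
X[2] = 6
X[3] = 0
X[4] = 6
X[5] = 3.0000-5.1962i

X = [0, 3.0000+5.1962i, 6, 0, 6, 3.0000-5.1962i]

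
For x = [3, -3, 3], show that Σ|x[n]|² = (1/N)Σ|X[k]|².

Time domain:
Σ|x[n]|² = |3|² + |-3|² + |3|² = 27.0000

Frequency domain:
(1/3)Σ|X[k]|² = (1/3)(|3|² + |3.0000+5.1962i|² + |3.0000-5.1962i|²) = (1/3)·81.0000 = 27.0000

Both sides agree, confirming Parseval's theorem.

Σ|x[n]|² = (1/N)Σ|X[k]|² = 27.0000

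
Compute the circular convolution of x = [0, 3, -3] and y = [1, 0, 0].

(x ⊛ y)[n] = Σ(m=0 to 2) x[m] · y[(n-m) mod 3]

Computing each output sample:
(x ⊛ y)[0] = 0
(x ⊛ y)[1] = 3
(x ⊛ y)[2] = -3

x ⊛ y = [0, 3, -3]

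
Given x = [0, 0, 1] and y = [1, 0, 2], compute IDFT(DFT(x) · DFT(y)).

(x ⊛ y)[n] = Σ(m=0 to 2) x[m] · y[(n-m) mod 3]

Computing each output sample:
(x ⊛ y)[0] = 0
(x ⊛ y)[1] = 2
(x ⊛ y)[2] = 1

x ⊛ y = [0, 2, 1]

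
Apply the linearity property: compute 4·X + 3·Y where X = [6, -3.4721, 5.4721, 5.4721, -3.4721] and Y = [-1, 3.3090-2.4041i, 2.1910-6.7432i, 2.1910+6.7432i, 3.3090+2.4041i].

By linearity: DFT(4x + 3y) = 4·DFT(x) + 3·DFT(y)
= 4·[6, -3.4721, 5.4721, 5.4721, -3.4721] + 3·[-1, 3.3090-2.4041i, 2.1910-6.7432i, 2.1910+6.7432i, 3.3090+2.4041i]

Computing element-wise:
Z[0] = 4·(6) + 3·(-1) = 21
Z[1] = 4·(-3.4721) + 3·(3.3090-2.4041i) = -3.9614-7.2123i
Z[2] = 4·(5.4721) + 3·(2.1910-6.7432i) = 28.4614-20.2296i
Z[3] = 4·(5.4721) + 3·(2.1910+6.7432i) = 28.4614+20.2296i
Z[4] = 4·(-3.4721) + 3·(3.3090+2.4041i) = -3.9614+7.2123i

DFT(4x + 3y) = 4·X + 3·Y = [21, -3.9614-7.2123i, 28.4614-20.2296i, 28.4614+20.2296i, -3.9614+7.2123i]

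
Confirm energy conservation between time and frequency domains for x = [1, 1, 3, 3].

Time domain:
Σ|x[n]|² = |1|² + |1|² + |3|² + |3|² = 20.0000

Frequency domain:
(1/4)Σ|X[k]|² = (1/4)(|8|² + |-2+2i|² + |0|² + |-2-2i|²) = (1/4)·80.0000 = 20.0000

Both sides agree, confirming Parseval's theorem.

Σ|x[n]|² = (1/N)Σ|X[k]|² = 20.0000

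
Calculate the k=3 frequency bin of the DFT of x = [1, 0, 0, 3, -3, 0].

X[3] = Σ(n=0 to 5) x[n] · ω_6^(3n) where ω_6 = e^(-2πi/6)
= (1)·ω_6^0 + (0)·ω_6^3 + (0)·ω_6^6 + (3)·ω_6^9 + (-3)·ω_6^12 + (0)·ω_6^15

X[3] = -5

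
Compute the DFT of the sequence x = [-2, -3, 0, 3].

X[k] = Σ(n=0 to 3) x[n] · ω_4^(nk)
where ω_4 = e^(-2πi/4)

Computing each X[k]:
X[0] = -2
X[1] = -2+6i
X[2] = -2
X[3] = -2-6i

X = [-2, -2+6i, -2, -2-6i]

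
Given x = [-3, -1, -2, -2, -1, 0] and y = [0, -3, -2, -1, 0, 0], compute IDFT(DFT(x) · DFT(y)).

(x ⊛ y)[n] = Σ(m=0 to 5) x[m] · y[(n-m) mod 6]

Computing each output sample:
(x ⊛ y)[0] = 4
(x ⊛ y)[1] = 10
(x ⊛ y)[2] = 9
(x ⊛ y)[3] = 11
(x ⊛ y)[4] = 11
(x ⊛ y)[5] = 9

x ⊛ y = [4, 10, 9, 11, 11, 9]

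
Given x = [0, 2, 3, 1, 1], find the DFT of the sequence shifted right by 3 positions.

Time shift by 3: X_shifted[k] = ω_5^(3k) · X[k]
Shifted x = [3, 1, 1, 0, 2]

DFT(x[n-3]) = [7, 3.1180+0.3633i, 0.8820+1.5388i, 0.8820-1.5388i, 3.1180-0.3633i]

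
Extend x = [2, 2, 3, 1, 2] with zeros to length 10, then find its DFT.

Original 5-point DFT: [10, -1.1756i, 1.9021i, -1.9021i, 1.1756i]
Zero-padded 10-point DFT provides frequency interpolation.

DFT_10([x, 0, ...]) = [10, 2.6180-6.1554i, -1.1756i, 0.3820-1.4531i, 1.9021i, 4, -1.9021i, 0.3820+1.4531i, 1.1756i, 2.6180+6.1554i]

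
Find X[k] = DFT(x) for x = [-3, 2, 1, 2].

X[k] = Σ(n=0 to 3) x[n] · ω_4^(nk)
where ω_4 = e^(-2πi/4)

Computing each X[k]:
X[0] = 2
X[1] = -4
X[2] = -6
X[3] = -4

X = [2, -4, -6, -4]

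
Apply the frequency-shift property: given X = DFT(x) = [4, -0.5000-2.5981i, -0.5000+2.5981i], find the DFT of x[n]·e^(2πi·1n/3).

Modulation property: DFT(ω_3^(-1n)·x[n]) = X[(k-1) mod 3], so circularly shift X by 1 positions.

X[k-1] = [-0.5000+2.5981i, 4, -0.5000-2.5981i]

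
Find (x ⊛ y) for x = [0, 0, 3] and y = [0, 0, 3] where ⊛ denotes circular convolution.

(x ⊛ y)[n] = Σ(m=0 to 2) x[m] · y[(n-m) mod 3]

Computing each output sample:
(x ⊛ y)[0] = 0
(x ⊛ y)[1] = 9
(x ⊛ y)[2] = 0

x ⊛ y = [0, 9, 0]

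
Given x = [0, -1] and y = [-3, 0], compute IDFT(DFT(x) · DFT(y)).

(x ⊛ y)[n] = Σ(m=0 to 1) x[m] · y[(n-m) mod 2]

Computing each output sample:
(x ⊛ y)[0] = 0
(x ⊛ y)[1] = 3

x ⊛ y = [0, 3]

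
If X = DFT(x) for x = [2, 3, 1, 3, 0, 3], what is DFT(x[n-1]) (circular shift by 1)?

Time shift by 1: X_shifted[k] = ω_6^(1k) · X[k]
Shifted x = [3, 2, 3, 1, 3, 0]

DFT(x[n-1]) = [12, -1.7321i, -1.7321i, 6, 1.7321i, 1.7321i]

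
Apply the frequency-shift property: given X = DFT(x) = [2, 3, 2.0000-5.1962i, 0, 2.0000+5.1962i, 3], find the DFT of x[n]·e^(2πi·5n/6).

Modulation property: DFT(ω_6^(-5n)·x[n]) = X[(k-5) mod 6], so circularly shift X by 5 positions.

X[k-5] = [3, 2.0000-5.1962i, 0, 2.0000+5.1962i, 3, 2]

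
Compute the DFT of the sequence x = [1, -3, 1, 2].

X[k] = Σ(n=0 to 3) x[n] · ω_4^(nk)
where ω_4 = e^(-2πi/4)

Computing each X[k]:
X[0] = 1
X[1] = 5i
X[2] = 3
X[3] = -5i

X = [1, 5i, 3, -5i]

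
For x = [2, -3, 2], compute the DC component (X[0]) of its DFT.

X[0] = Σ(n=0 to 2) x[n] · ω_3^0 = Σ x[n]
= (2) + (-3) + (2)

X[0] = 1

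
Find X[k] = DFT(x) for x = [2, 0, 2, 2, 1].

X[k] = Σ(n=0 to 4) x[n] · ω_5^(nk)
where ω_5 = e^(-2πi/5)

Computing each X[k]:
X[0] = 7
X[1] = -0.9271+0.9511i
X[2] = 2.4271+0.5878i
X[3] = 2.4271-0.5878i
X[4] = -0.9271-0.9511i

X = [7, -0.9271+0.9511i, 2.4271+0.5878i, 2.4271-0.5878i, -0.9271-0.9511i]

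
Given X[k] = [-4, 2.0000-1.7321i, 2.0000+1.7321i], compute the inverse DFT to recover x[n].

x[n] = (1/3) Σ(k=0 to 2) X[k] · e^(2πikn/3)

Computing each x[n]:
x[0] = 0
x[1] = -1
x[2] = -3

x = [0, -1, -3]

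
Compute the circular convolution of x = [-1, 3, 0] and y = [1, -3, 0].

(x ⊛ y)[n] = Σ(m=0 to 2) x[m] · y[(n-m) mod 3]

Computing each output sample:
(x ⊛ y)[0] = -1
(x ⊛ y)[1] = 6
(x ⊛ y)[2] = -9

x ⊛ y = [-1, 6, -9]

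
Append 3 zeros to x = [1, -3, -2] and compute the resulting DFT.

Original 3-point DFT: [-4, 3.5000+0.8660i, 3.5000-0.8660i]
Zero-padded 6-point DFT provides frequency interpolation.

DFT_6([x, 0, ...]) = [-4, 0.5000+4.3301i, 3.5000+0.8660i, 2, 3.5000-0.8660i, 0.5000-4.3301i]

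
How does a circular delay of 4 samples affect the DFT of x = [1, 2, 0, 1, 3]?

Time shift by 4: X_shifted[k] = ω_5^(4k) · X[k]
Shifted x = [2, 0, 1, 3, 1]

DFT(x[n-4]) = [7, -0.9271+2.1266i, 2.4271-1.3143i, 2.4271+1.3143i, -0.9271-2.1266i]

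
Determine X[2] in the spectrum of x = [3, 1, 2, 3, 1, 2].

X[2] = Σ(n=0 to 5) x[n] · ω_6^(2n) where ω_6 = e^(-2πi/6)
= (3)·ω_6^0 + (1)·ω_6^2 + (2)·ω_6^4 + (3)·ω_6^6 + (1)·ω_6^8 + (2)·ω_6^10

X[2] = 3.0000+1.7321i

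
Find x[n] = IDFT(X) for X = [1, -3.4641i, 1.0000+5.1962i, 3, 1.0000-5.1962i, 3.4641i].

x[n] = (1/6) Σ(k=0 to 5) X[k] · e^(2πikn/6)

Computing each x[n]:
x[0] = 1
x[1] = -1
x[2] = 3
x[3] = 0
x[4] = -2
x[5] = 0

x = [1, -1, 3, 0, -2, 0]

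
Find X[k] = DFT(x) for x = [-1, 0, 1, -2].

X[k] = Σ(n=0 to 3) x[n] · ω_4^(nk)
where ω_4 = e^(-2πi/4)

Computing each X[k]:
X[0] = -2
X[1] = -2-2i
X[2] = 2
X[3] = -2+2i

X = [-2, -2-2i, 2, -2+2i]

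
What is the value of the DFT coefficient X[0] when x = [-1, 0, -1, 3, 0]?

X[0] = Σ(n=0 to 4) x[n] · ω_5^0 = Σ x[n]
= (-1) + (0) + (-1) + (3) + (0)

X[0] = 1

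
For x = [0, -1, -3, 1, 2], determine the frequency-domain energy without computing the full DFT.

Parseval: Σ|x[n]|² = (1/N)Σ|X[k]|², so Σ|X[k]|² = N·Σ|x[n]|² = 5·15.0000

Σ|X[k]|² = N·Σ|x[n]|² = 5·15.0000 = 75.0000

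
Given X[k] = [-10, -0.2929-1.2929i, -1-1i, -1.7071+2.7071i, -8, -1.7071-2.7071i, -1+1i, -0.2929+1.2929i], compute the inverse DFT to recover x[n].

x[n] = (1/8) Σ(k=0 to 7) X[k] · e^(2πikn/8)

Computing each x[n]:
x[0] = -3
x[1] = 0
x[2] = -1
x[3] = -1
x[4] = -2
x[5] = 0
x[6] = -3
x[7] = 0

x = [-3, 0, -1, -1, -2, 0, -3, 0]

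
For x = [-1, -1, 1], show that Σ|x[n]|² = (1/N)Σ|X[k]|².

Time domain:
Σ|x[n]|² = |-1|² + |-1|² + |1|² = 3.0000

Frequency domain:
(1/3)Σ|X[k]|² = (1/3)(|-1|² + |-1.0000+1.7321i|² + |-1.0000-1.7321i|²) = (1/3)·9.0000 = 3.0000

Both sides agree, confirming Parseval's theorem.

Σ|x[n]|² = (1/N)Σ|X[k]|² = 3.0000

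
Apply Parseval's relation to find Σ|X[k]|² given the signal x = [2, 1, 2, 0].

Parseval: Σ|x[n]|² = (1/N)Σ|X[k]|², so Σ|X[k]|² = N·Σ|x[n]|² = 4·9.0000

Σ|X[k]|² = N·Σ|x[n]|² = 4·9.0000 = 36.0000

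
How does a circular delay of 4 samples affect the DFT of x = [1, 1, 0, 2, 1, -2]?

Time shift by 4: X_shifted[k] = ω_6^(4k) · X[k]
Shifted x = [0, 2, 1, -2, 1, 1]

DFT(x[n-4]) = [3, 2.5000-0.8660i, -4.5000-0.8660i, 1, -4.5000+0.8660i, 2.5000+0.8660i]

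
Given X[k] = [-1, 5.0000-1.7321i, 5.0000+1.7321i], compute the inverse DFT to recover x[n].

x[n] = (1/3) Σ(k=0 to 2) X[k] · e^(2πikn/3)

Computing each x[n]:
x[0] = 3
x[1] = -1
x[2] = -3

x = [3, -1, -3]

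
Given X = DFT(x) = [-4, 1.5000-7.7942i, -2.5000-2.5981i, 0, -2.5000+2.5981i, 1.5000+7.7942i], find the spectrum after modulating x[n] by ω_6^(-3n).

Modulation property: DFT(ω_6^(-3n)·x[n]) = X[(k-3) mod 6], so circularly shift X by 3 positions.

X[k-3] = [0, -2.5000+2.5981i, 1.5000+7.7942i, -4, 1.5000-7.7942i, -2.5000-2.5981i]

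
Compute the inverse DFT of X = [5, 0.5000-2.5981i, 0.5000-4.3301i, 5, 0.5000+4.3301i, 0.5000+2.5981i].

x[n] = (1/6) Σ(k=0 to 5) X[k] · e^(2πikn/6)

Computing each x[n]:
x[0] = 2
x[1] = 2
x[2] = 1
x[3] = 0
x[4] = 2
x[5] = -2

x = [2, 2, 1, 0, 2, -2]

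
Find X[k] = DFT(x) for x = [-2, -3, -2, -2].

X[k] = Σ(n=0 to 3) x[n] · ω_4^(nk)
where ω_4 = e^(-2πi/4)

Computing each X[k]:
X[0] = -9
X[1] = 1i
X[2] = 1
X[3] = -1i

X = [-9, 1i, 1, -1i]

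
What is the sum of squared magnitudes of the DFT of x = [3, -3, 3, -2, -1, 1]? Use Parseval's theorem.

Parseval: Σ|x[n]|² = (1/N)Σ|X[k]|², so Σ|X[k]|² = N·Σ|x[n]|² = 6·33.0000

Σ|X[k]|² = N·Σ|x[n]|² = 6·33.0000 = 198.0000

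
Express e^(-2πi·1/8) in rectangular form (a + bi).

ω_8^1 = e^(-2πi·1/8)
= cos(-2π·1/8) + i·sin(-2π·1/8)
= cos(-2π/8) + i·sin(-2π/8)

ω_8^1 = cos(-2π/8) + i·sin(-2π/8) = 0.7071-0.7071i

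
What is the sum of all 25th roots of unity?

Sum of all nth roots of unity equals 0 for n > 1 (geometric series with r ≠ 1).

0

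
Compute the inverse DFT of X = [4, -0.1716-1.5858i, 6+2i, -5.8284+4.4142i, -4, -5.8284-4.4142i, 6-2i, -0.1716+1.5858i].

x[n] = (1/8) Σ(k=0 to 7) X[k] · e^(2πikn/8)

Computing each x[n]:
x[0] = 0
x[1] = 1
x[2] = 0
x[3] = 0
x[4] = 3
x[5] = 0
x[6] = -3
x[7] = 3

x = [0, 1, 0, 0, 3, 0, -3, 3]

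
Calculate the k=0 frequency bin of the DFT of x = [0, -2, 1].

X[0] = Σ(n=0 to 2) x[n] · ω_3^0 = Σ x[n]
= (0) + (-2) + (1)

X[0] = -1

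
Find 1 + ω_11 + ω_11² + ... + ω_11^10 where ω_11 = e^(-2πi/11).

Sum of all nth roots of unity equals 0 for n > 1 (geometric series with r ≠ 1).

0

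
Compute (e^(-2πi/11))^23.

Since ω_11^11 = 1, powers reduce modulo 11.
23 mod 11 = 1
So ω_11^23 = ω_11^1 = e^(-2πi·1/11)

ω_11^23 = ω_11^1 = 0.8413-0.5406i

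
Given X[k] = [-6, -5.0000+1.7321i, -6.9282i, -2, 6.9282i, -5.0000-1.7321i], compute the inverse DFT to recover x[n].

x[n] = (1/6) Σ(k=0 to 5) X[k] · e^(2πikn/6)

Computing each x[n]:
x[0] = -3
x[1] = 0
x[2] = -3
x[3] = 1
x[4] = 2
x[5] = -3

x = [-3, 0, -3, 1, 2, -3]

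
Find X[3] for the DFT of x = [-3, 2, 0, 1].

X[3] = Σ(n=0 to 3) x[n] · ω_4^(3n) where ω_4 = e^(-2πi/4)
= (-3)·ω_4^0 + (2)·ω_4^3 + (0)·ω_4^6 + (1)·ω_4^9

X[3] = -3+1i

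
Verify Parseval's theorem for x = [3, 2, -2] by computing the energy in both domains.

Time domain:
Σ|x[n]|² = |3|² + |2|² + |-2|² = 17.0000

Frequency domain:
(1/3)Σ|X[k]|² = (1/3)(|3|² + |3.0000-3.4641i|² + |3.0000+3.4641i|²) = (1/3)·51.0000 = 17.0000

Both sides agree, confirming Parseval's theorem.

Σ|x[n]|² = (1/N)Σ|X[k]|² = 17.0000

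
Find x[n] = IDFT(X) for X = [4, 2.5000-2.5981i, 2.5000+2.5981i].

x[n] = (1/3) Σ(k=0 to 2) X[k] · e^(2πikn/3)

Computing each x[n]:
x[0] = 3
x[1] = 2
x[2] = -1

x = [3, 2, -1]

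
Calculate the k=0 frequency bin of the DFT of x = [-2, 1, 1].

X[0] = Σ(n=0 to 2) x[n] · ω_3^0 = Σ x[n]
= (-2) + (1) + (1)

X[0] = 0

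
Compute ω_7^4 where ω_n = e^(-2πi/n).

ω_7^4 = e^(-2πi·4/7)
= cos(-2π·4/7) + i·sin(-2π·4/7)
= cos(-8π/7) + i·sin(-8π/7)

ω_7^4 = cos(-8π/7) + i·sin(-8π/7) = -0.9010+0.4339i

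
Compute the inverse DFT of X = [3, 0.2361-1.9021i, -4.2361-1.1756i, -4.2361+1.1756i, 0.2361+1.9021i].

x[n] = (1/5) Σ(k=0 to 4) X[k] · e^(2πikn/5)

Computing each x[n]:
x[0] = -1
x[1] = 3
x[2] = 0
x[3] = 0
x[4] = 1

x = [-1, 3, 0, 0, 1]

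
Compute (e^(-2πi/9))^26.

Since ω_9^9 = 1, powers reduce modulo 9.
26 mod 9 = 8
So ω_9^26 = ω_9^8 = e^(-2πi·8/9)

ω_9^26 = ω_9^8 = 0.7660+0.6428i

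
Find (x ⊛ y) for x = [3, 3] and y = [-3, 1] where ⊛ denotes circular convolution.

(x ⊛ y)[n] = Σ(m=0 to 1) x[m] · y[(n-m) mod 2]

Computing each output sample:
(x ⊛ y)[0] = -6
(x ⊛ y)[1] = -6

x ⊛ y = [-6, -6]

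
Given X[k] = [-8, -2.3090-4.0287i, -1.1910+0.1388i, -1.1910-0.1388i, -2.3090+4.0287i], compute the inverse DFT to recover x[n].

x[n] = (1/5) Σ(k=0 to 4) X[k] · e^(2πikn/5)

Computing each x[n]:
x[0] = -3
x[1] = 0
x[2] = 0
x[3] = -2
x[4] = -3

x = [-3, 0, 0, -2, -3]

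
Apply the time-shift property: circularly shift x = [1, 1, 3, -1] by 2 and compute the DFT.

Time shift by 2: X_shifted[k] = ω_4^(2k) · X[k]
Shifted x = [3, -1, 1, 1]

DFT(x[n-2]) = [4, 2+2i, 4, 2-2i]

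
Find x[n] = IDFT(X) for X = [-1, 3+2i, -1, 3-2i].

x[n] = (1/4) Σ(k=0 to 3) X[k] · e^(2πikn/4)

Computing each x[n]:
x[0] = 1
x[1] = -1
x[2] = -2
x[3] = 1

x = [1, -1, -2, 1]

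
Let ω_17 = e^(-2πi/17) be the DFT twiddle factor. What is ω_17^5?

ω_17^5 = e^(-2πi·5/17)
= cos(-2π·5/17) + i·sin(-2π·5/17)
= cos(-10π/17) + i·sin(-10π/17)

ω_17^5 = cos(-10π/17) + i·sin(-10π/17) = -0.2737-0.9618i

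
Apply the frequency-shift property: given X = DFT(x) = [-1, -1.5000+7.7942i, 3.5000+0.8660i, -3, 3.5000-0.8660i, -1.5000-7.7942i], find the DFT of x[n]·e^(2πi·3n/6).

Modulation property: DFT(ω_6^(-3n)·x[n]) = X[(k-3) mod 6], so circularly shift X by 3 positions.

X[k-3] = [-3, 3.5000-0.8660i, -1.5000-7.7942i, -1, -1.5000+7.7942i, 3.5000+0.8660i]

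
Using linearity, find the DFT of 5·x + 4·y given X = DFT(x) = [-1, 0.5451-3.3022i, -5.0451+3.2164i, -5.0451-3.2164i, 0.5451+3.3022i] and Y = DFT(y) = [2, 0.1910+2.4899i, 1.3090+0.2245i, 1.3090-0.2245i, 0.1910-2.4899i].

By linearity: DFT(5x + 4y) = 5·DFT(x) + 4·DFT(y)
= 5·[-1, 0.5451-3.3022i, -5.0451+3.2164i, -5.0451-3.2164i, 0.5451+3.3022i] + 4·[2, 0.1910+2.4899i, 1.3090+0.2245i, 1.3090-0.2245i, 0.1910-2.4899i]

Computing element-wise:
Z[0] = 5·(-1) + 4·(2) = 3
Z[1] = 5·(0.5451-3.3022i) + 4·(0.1910+2.4899i) = 3.4895-6.5514i
Z[2] = 5·(-5.0451+3.2164i) + 4·(1.3090+0.2245i) = -19.9895+16.9800i
Z[3] = 5·(-5.0451-3.2164i) + 4·(1.3090-0.2245i) = -19.9895-16.9800i
Z[4] = 5·(0.5451+3.3022i) + 4·(0.1910-2.4899i) = 3.4895+6.5514i

DFT(5x + 4y) = 5·X + 4·Y = [3, 3.4895-6.5514i, -19.9895+16.9800i, -19.9895-16.9800i, 3.4895+6.5514i]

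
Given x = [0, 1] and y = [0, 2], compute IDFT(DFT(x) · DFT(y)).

(x ⊛ y)[n] = Σ(m=0 to 1) x[m] · y[(n-m) mod 2]

Computing each output sample:
(x ⊛ y)[0] = 2
(x ⊛ y)[1] = 0

x ⊛ y = [2, 0]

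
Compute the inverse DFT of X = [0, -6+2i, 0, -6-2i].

x[n] = (1/4) Σ(k=0 to 3) X[k] · e^(2πikn/4)

Computing each x[n]:
x[0] = -3
x[1] = -1
x[2] = 3
x[3] = 1

x = [-3, -1, 3, 1]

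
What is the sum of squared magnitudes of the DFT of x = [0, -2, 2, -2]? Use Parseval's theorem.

Parseval: Σ|x[n]|² = (1/N)Σ|X[k]|², so Σ|X[k]|² = N·Σ|x[n]|² = 4·12.0000

Σ|X[k]|² = N·Σ|x[n]|² = 4·12.0000 = 48.0000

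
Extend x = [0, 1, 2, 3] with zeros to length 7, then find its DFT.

Original 4-point DFT: [6, -2+2i, -2, -2-2i]
Zero-padded 7-point DFT provides frequency interpolation.

DFT_7([x, 0, ...]) = [6, -2.5245-4.0333i, -0.1540+2.2383i, -0.3216-1.7950i, -0.3216+1.7950i, -0.1540-2.2383i, -2.5245+4.0333i]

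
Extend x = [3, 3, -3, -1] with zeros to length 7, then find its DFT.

Original 4-point DFT: [2, 6-4i, -2, 6+4i]
Zero-padded 7-point DFT provides frequency interpolation.

DFT_7([x, 0, ...]) = [2, 6.4390+1.0132i, 4.4119-5.0083i, -1.3509-2.6722i, -1.3509+2.6722i, 4.4119+5.0083i, 6.4390-1.0132i]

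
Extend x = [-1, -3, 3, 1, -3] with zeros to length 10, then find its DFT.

Original 5-point DFT: [-3, -6.0902-1.1756i, 5.0902+1.9021i, 5.0902-1.9021i, -6.0902+1.1756i]
Zero-padded 10-point DFT provides frequency interpolation.

DFT_10([x, 0, ...]) = [-3, -0.3820-0.2775i, -6.0902-1.1756i, -2.6180+8.0575i, 5.0902+1.9021i, 1, 5.0902-1.9021i, -2.6180-8.0575i, -6.0902+1.1756i, -0.3820+0.2775i]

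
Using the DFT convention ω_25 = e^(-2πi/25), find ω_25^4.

ω_25^4 = e^(-2πi·4/25)
= cos(-2π·4/25) + i·sin(-2π·4/25)
= cos(-8π/25) + i·sin(-8π/25)

ω_25^4 = cos(-8π/25) + i·sin(-8π/25) = 0.5358-0.8443i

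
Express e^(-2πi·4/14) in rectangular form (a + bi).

ω_14^4 = e^(-2πi·4/14)
= cos(-2π·4/14) + i·sin(-2π·4/14)
= cos(-8π/14) + i·sin(-8π/14)

ω_14^4 = cos(-8π/14) + i·sin(-8π/14) = -0.2225-0.9749i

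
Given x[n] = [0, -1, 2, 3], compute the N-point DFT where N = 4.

X[k] = Σ(n=0 to 3) x[n] · ω_4^(nk)
where ω_4 = e^(-2πi/4)

Computing each X[k]:
X[0] = 4
X[1] = -2+4i
X[2] = 0
X[3] = -2-4i

X = [4, -2+4i, 0, -2-4i]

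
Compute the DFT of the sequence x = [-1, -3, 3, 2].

X[k] = Σ(n=0 to 3) x[n] · ω_4^(nk)
where ω_4 = e^(-2πi/4)

Computing each X[k]:
X[0] = 1
X[1] = -4+5i
X[2] = 3
X[3] = -4-5i

X = [1, -4+5i, 3, -4-5i]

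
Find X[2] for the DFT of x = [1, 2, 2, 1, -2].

X[2] = Σ(n=0 to 4) x[n] · ω_5^(2n) where ω_5 = e^(-2πi/5)
= (1)·ω_5^0 + (2)·ω_5^2 + (2)·ω_5^4 + (1)·ω_5^6 + (-2)·ω_5^8

X[2] = 1.9271-1.4001i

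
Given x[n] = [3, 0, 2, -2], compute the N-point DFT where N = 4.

X[k] = Σ(n=0 to 3) x[n] · ω_4^(nk)
where ω_4 = e^(-2πi/4)

Computing each X[k]:
X[0] = 3
X[1] = 1-2i
X[2] = 7
X[3] = 1+2i

X = [3, 1-2i, 7, 1+2i]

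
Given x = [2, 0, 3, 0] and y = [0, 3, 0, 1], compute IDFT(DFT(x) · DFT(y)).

(x ⊛ y)[n] = Σ(m=0 to 3) x[m] · y[(n-m) mod 4]

Computing each output sample:
(x ⊛ y)[0] = 0
(x ⊛ y)[1] = 9
(x ⊛ y)[2] = 0
(x ⊛ y)[3] = 11

x ⊛ y = [0, 9, 0, 11]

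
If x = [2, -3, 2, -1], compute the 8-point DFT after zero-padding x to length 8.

Original 4-point DFT: [0, 2i, 8, -2i]
Zero-padded 8-point DFT provides frequency interpolation.

DFT_8([x, 0, ...]) = [0, 0.5858+0.8284i, 2i, 3.4142+4.8284i, 8, 3.4142-4.8284i, -2i, 0.5858-0.8284i]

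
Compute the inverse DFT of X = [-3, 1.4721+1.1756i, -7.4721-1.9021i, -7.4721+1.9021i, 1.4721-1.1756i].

x[n] = (1/5) Σ(k=0 to 4) X[k] · e^(2πikn/5)

Computing each x[n]:
x[0] = -3
x[1] = 2
x[2] = -3
x[3] = -1
x[4] = 2

x = [-3, 2, -3, -1, 2]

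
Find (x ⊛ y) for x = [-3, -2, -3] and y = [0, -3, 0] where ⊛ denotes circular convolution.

(x ⊛ y)[n] = Σ(m=0 to 2) x[m] · y[(n-m) mod 3]

Computing each output sample:
(x ⊛ y)[0] = 9
(x ⊛ y)[1] = 9
(x ⊛ y)[2] = 6

x ⊛ y = [9, 9, 6]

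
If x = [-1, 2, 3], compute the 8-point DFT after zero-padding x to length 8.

Original 3-point DFT: [4, -3.5000+0.8660i, -3.5000-0.8660i]
Zero-padded 8-point DFT provides frequency interpolation.

DFT_8([x, 0, ...]) = [4, 0.4142-4.4142i, -4-2i, -2.4142+1.5858i, 0, -2.4142-1.5858i, -4+2i, 0.4142+4.4142i]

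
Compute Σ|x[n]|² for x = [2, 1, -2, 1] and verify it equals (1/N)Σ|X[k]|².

Time domain:
Σ|x[n]|² = |2|² + |1|² + |-2|² + |1|² = 10.0000

Frequency domain:
(1/4)Σ|X[k]|² = (1/4)(|2|² + |4|² + |-2|² + |4|²) = (1/4)·40.0000 = 10.0000

Both sides agree, confirming Parseval's theorem.

Σ|x[n]|² = (1/N)Σ|X[k]|² = 10.0000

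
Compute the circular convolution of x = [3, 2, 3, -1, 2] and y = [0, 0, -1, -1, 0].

(x ⊛ y)[n] = Σ(m=0 to 4) x[m] · y[(n-m) mod 5]

Computing each output sample:
(x ⊛ y)[0] = -2
(x ⊛ y)[1] = -1
(x ⊛ y)[2] = -5
(x ⊛ y)[3] = -5
(x ⊛ y)[4] = -5

x ⊛ y = [-2, -1, -5, -5, -5]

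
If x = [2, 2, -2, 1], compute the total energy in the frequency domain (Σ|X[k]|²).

Parseval: Σ|x[n]|² = (1/N)Σ|X[k]|², so Σ|X[k]|² = N·Σ|x[n]|² = 4·13.0000

Σ|X[k]|² = N·Σ|x[n]|² = 4·13.0000 = 52.0000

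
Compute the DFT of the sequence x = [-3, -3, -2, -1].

X[k] = Σ(n=0 to 3) x[n] · ω_4^(nk)
where ω_4 = e^(-2πi/4)

Computing each X[k]:
X[0] = -9
X[1] = -1+2i
X[2] = -1
X[3] = -1-2i

X = [-9, -1+2i, -1, -1-2i]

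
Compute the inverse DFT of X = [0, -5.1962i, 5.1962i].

x[n] = (1/3) Σ(k=0 to 2) X[k] · e^(2πikn/3)

Computing each x[n]:
x[0] = 0
x[1] = 3
x[2] = -3

x = [0, 3, -3]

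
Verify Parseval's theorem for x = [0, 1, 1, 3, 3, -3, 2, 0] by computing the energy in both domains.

Time domain:
Σ|x[n]|² = |0|² + |1|² + |1|² + |3|² + |3|² + |-3|² + |2|² + |0|² = 33.0000

Frequency domain:
(1/8)Σ|X[k]|² = (1/8)(|7|² + |-2.2929-3.9497i|² + |5i|² + |-3.7071-5.9497i|² + |5|² + |-3.7071+5.9497i|² + |-5i|² + |-2.2929+3.9497i|²) = (1/8)·264.0000 = 33.0000

Both sides agree, confirming Parseval's theorem.

Σ|x[n]|² = (1/N)Σ|X[k]|² = 33.0000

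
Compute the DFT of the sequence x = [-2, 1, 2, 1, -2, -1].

X[k] = Σ(n=0 to 5) x[n] · ω_6^(nk)
where ω_6 = e^(-2πi/6)

Computing each X[k]:
X[0] = -1
X[1] = -3.0000-5.1962i
X[2] = -1.0000+1.7321i
X[3] = -3
X[4] = -1.0000-1.7321i
X[5] = -3.0000+5.1962i

X = [-1, -3.0000-5.1962i, -1.0000+1.7321i, -3, -1.0000-1.7321i, -3.0000+5.1962i]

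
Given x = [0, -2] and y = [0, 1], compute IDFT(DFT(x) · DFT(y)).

(x ⊛ y)[n] = Σ(m=0 to 1) x[m] · y[(n-m) mod 2]

Computing each output sample:
(x ⊛ y)[0] = -2
(x ⊛ y)[1] = 0

x ⊛ y = [-2, 0]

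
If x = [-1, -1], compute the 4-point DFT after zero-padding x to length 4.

Original 2-point DFT: [-2, 0]
Zero-padded 4-point DFT provides frequency interpolation.

DFT_4([x, 0, ...]) = [-2, -1+1i, 0, -1-1i]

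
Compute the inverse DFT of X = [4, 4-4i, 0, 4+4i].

x[n] = (1/4) Σ(k=0 to 3) X[k] · e^(2πikn/4)

Computing each x[n]:
x[0] = 3
x[1] = 3
x[2] = -1
x[3] = -1

x = [3, 3, -1, -1]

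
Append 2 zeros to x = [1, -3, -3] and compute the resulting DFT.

Original 3-point DFT: [-5, 4, 4]
Zero-padded 5-point DFT provides frequency interpolation.

DFT_5([x, 0, ...]) = [-5, 2.5000+4.6165i, 2.5000-1.0898i, 2.5000+1.0898i, 2.5000-4.6165i]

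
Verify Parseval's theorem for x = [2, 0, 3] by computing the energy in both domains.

Time domain:
Σ|x[n]|² = |2|² + |0|² + |3|² = 13.0000

Frequency domain:
(1/3)Σ|X[k]|² = (1/3)(|5|² + |0.5000+2.5981i|² + |0.5000-2.5981i|²) = (1/3)·39.0000 = 13.0000

Both sides agree, confirming Parseval's theorem.

Σ|x[n]|² = (1/N)Σ|X[k]|² = 13.0000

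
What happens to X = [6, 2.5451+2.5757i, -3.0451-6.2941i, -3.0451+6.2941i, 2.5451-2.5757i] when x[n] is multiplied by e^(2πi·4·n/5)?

Modulation property: DFT(ω_5^(-4n)·x[n]) = X[(k-4) mod 5], so circularly shift X by 4 positions.

X[k-4] = [2.5451+2.5757i, -3.0451-6.2941i, -3.0451+6.2941i, 2.5451-2.5757i, 6]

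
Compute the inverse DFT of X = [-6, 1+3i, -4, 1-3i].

x[n] = (1/4) Σ(k=0 to 3) X[k] · e^(2πikn/4)

Computing each x[n]:
x[0] = -2
x[1] = -2
x[2] = -3
x[3] = 1

x = [-2, -2, -3, 1]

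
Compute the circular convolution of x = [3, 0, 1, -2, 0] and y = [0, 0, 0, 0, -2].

(x ⊛ y)[n] = Σ(m=0 to 4) x[m] · y[(n-m) mod 5]

Computing each output sample:
(x ⊛ y)[0] = 0
(x ⊛ y)[1] = -2
(x ⊛ y)[2] = 4
(x ⊛ y)[3] = 0
(x ⊛ y)[4] = -6

x ⊛ y = [0, -2, 4, 0, -6]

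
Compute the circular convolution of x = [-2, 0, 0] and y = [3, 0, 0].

(x ⊛ y)[n] = Σ(m=0 to 2) x[m] · y[(n-m) mod 3]

Computing each output sample:
(x ⊛ y)[0] = -6
(x ⊛ y)[1] = 0
(x ⊛ y)[2] = 0

x ⊛ y = [-6, 0, 0]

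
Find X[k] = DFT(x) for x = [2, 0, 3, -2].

X[k] = Σ(n=0 to 3) x[n] · ω_4^(nk)
where ω_4 = e^(-2πi/4)

Computing each X[k]:
X[0] = 3
X[1] = -1-2i
X[2] = 7
X[3] = -1+2i

X = [3, -1-2i, 7, -1+2i]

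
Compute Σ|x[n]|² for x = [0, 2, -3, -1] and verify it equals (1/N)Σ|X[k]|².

Time domain:
Σ|x[n]|² = |0|² + |2|² + |-3|² + |-1|² = 14.0000

Frequency domain:
(1/4)Σ|X[k]|² = (1/4)(|-2|² + |3-3i|² + |-4|² + |3+3i|²) = (1/4)·56.0000 = 14.0000

Both sides agree, confirming Parseval's theorem.

Σ|x[n]|² = (1/N)Σ|X[k]|² = 14.0000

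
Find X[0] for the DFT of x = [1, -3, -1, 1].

X[0] = Σ(n=0 to 3) x[n] · ω_4^0 = Σ x[n]
= (1) + (-3) + (-1) + (1)

X[0] = -2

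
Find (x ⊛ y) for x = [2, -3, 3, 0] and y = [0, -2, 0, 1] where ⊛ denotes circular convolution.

(x ⊛ y)[n] = Σ(m=0 to 3) x[m] · y[(n-m) mod 4]

Computing each output sample:
(x ⊛ y)[0] = -3
(x ⊛ y)[1] = -1
(x ⊛ y)[2] = 6
(x ⊛ y)[3] = -4

x ⊛ y = [-3, -1, 6, -4]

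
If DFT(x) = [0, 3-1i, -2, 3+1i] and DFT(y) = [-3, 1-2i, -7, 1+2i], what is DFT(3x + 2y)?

By linearity: DFT(3x + 2y) = 3·DFT(x) + 2·DFT(y)
= 3·[0, 3-1i, -2, 3+1i] + 2·[-3, 1-2i, -7, 1+2i]

Computing element-wise:
Z[0] = 3·(0) + 2·(-3) = -6
Z[1] = 3·(3-1i) + 2·(1-2i) = 11-7i
Z[2] = 3·(-2) + 2·(-7) = -20
Z[3] = 3·(3+1i) + 2·(1+2i) = 11+7i

DFT(3x + 2y) = 3·X + 2·Y = [-6, 11-7i, -20, 11+7i]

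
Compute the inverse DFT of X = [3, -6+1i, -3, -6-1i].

x[n] = (1/4) Σ(k=0 to 3) X[k] · e^(2πikn/4)

Computing each x[n]:
x[0] = -3
x[1] = 1
x[2] = 3
x[3] = 2

x = [-3, 1, 3, 2]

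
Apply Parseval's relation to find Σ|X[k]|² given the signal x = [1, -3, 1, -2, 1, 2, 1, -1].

Parseval: Σ|x[n]|² = (1/N)Σ|X[k]|², so Σ|X[k]|² = N·Σ|x[n]|² = 8·22.0000

Σ|X[k]|² = N·Σ|x[n]|² = 8·22.0000 = 176.0000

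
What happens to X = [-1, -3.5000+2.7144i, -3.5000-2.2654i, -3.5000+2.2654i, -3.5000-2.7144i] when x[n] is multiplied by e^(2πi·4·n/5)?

Modulation property: DFT(ω_5^(-4n)·x[n]) = X[(k-4) mod 5], so circularly shift X by 4 positions.

X[k-4] = [-3.5000+2.7144i, -3.5000-2.2654i, -3.5000+2.2654i, -3.5000-2.7144i, -1]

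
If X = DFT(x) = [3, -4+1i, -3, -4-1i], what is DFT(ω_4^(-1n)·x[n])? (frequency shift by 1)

Modulation property: DFT(ω_4^(-1n)·x[n]) = X[(k-1) mod 4], so circularly shift X by 1 positions.

X[k-1] = [-4-1i, 3, -4+1i, -3]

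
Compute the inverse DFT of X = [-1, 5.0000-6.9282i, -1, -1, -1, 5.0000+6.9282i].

x[n] = (1/6) Σ(k=0 to 5) X[k] · e^(2πikn/6)

Computing each x[n]:
x[0] = 1
x[1] = 3
x[2] = 1
x[3] = -2
x[4] = -3
x[5] = -1

x = [1, 3, 1, -2, -3, -1]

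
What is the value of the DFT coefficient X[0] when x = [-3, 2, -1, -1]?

X[0] = Σ(n=0 to 3) x[n] · ω_4^0 = Σ x[n]
= (-3) + (2) + (-1) + (-1)

X[0] = -3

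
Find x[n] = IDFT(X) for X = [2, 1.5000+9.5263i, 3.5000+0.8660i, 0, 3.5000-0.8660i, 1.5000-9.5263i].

x[n] = (1/6) Σ(k=0 to 5) X[k] · e^(2πikn/6)

Computing each x[n]:
x[0] = 2
x[1] = -3
x[2] = -3
x[3] = 1
x[4] = 2
x[5] = 3

x = [2, -3, -3, 1, 2, 3]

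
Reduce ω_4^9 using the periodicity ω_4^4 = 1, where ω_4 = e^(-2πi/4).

Since ω_4^4 = 1, powers reduce modulo 4.
9 mod 4 = 1
So ω_4^9 = ω_4^1 = e^(-2πi·1/4)

ω_4^9 = ω_4^1 = -1i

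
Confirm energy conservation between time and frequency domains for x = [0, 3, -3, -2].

Time domain:
Σ|x[n]|² = |0|² + |3|² + |-3|² + |-2|² = 22.0000

Frequency domain:
(1/4)Σ|X[k]|² = (1/4)(|-2|² + |3-5i|² + |-4|² + |3+5i|²) = (1/4)·88.0000 = 22.0000

Both sides agree, confirming Parseval's theorem.

Σ|x[n]|² = (1/N)Σ|X[k]|² = 22.0000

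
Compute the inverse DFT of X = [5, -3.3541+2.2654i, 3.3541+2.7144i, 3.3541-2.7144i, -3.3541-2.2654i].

x[n] = (1/5) Σ(k=0 to 4) X[k] · e^(2πikn/5)

Computing each x[n]:
x[0] = 1
x[1] = -2
x[2] = 3
x[3] = 2
x[4] = 1

x = [1, -2, 3, 2, 1]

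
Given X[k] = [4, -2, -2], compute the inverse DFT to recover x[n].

x[n] = (1/3) Σ(k=0 to 2) X[k] · e^(2πikn/3)

Computing each x[n]:
x[0] = 0
x[1] = 2
x[2] = 2

x = [0, 2, 2]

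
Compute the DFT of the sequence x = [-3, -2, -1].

X[k] = Σ(n=0 to 2) x[n] · ω_3^(nk)
where ω_3 = e^(-2πi/3)

Computing each X[k]:
X[0] = -6
X[1] = -1.5000+0.8660i
X[2] = -1.5000-0.8660i

X = [-6, -1.5000+0.8660i, -1.5000-0.8660i]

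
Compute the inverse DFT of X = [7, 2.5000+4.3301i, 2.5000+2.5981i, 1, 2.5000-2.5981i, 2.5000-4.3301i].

x[n] = (1/6) Σ(k=0 to 5) X[k] · e^(2πikn/6)

Computing each x[n]:
x[0] = 3
x[1] = -1
x[2] = 0
x[3] = 1
x[4] = 1
x[5] = 3

x = [3, -1, 0, 1, 1, 3]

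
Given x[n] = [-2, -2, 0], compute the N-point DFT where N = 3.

X[k] = Σ(n=0 to 2) x[n] · ω_3^(nk)
where ω_3 = e^(-2πi/3)

Computing each X[k]:
X[0] = -4
X[1] = -1.0000+1.7321i
X[2] = -1.0000-1.7321i

X = [-4, -1.0000+1.7321i, -1.0000-1.7321i]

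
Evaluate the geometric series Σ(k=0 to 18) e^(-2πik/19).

Sum of all nth roots of unity equals 0 for n > 1 (geometric series with r ≠ 1).

0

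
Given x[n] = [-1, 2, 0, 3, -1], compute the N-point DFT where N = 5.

X[k] = Σ(n=0 to 4) x[n] · ω_5^(nk)
where ω_5 = e^(-2πi/5)

Computing each X[k]:
X[0] = 3
X[1] = -3.1180-1.0898i
X[2] = -0.8820-4.6165i
X[3] = -0.8820+4.6165i
X[4] = -3.1180+1.0898i

X = [3, -3.1180-1.0898i, -0.8820-4.6165i, -0.8820+4.6165i, -3.1180+1.0898i]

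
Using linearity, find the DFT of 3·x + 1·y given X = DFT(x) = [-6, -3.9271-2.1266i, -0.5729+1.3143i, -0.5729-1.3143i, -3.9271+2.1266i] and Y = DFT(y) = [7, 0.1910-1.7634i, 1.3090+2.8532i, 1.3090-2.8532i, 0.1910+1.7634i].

By linearity: DFT(3x + 1y) = 3·DFT(x) + 1·DFT(y)
= 3·[-6, -3.9271-2.1266i, -0.5729+1.3143i, -0.5729-1.3143i, -3.9271+2.1266i] + 1·[7, 0.1910-1.7634i, 1.3090+2.8532i, 1.3090-2.8532i, 0.1910+1.7634i]

Computing element-wise:
Z[0] = 3·(-6) + 1·(7) = -11
Z[1] = 3·(-3.9271-2.1266i) + 1·(0.1910-1.7634i) = -11.5903-8.1432i
Z[2] = 3·(-0.5729+1.3143i) + 1·(1.3090+2.8532i) = -0.4097+6.7961i
Z[3] = 3·(-0.5729-1.3143i) + 1·(1.3090-2.8532i) = -0.4097-6.7961i
Z[4] = 3·(-3.9271+2.1266i) + 1·(0.1910+1.7634i) = -11.5903+8.1432i

DFT(3x + 1y) = 3·X + 1·Y = [-11, -11.5903-8.1432i, -0.4097+6.7961i, -0.4097-6.7961i, -11.5903+8.1432i]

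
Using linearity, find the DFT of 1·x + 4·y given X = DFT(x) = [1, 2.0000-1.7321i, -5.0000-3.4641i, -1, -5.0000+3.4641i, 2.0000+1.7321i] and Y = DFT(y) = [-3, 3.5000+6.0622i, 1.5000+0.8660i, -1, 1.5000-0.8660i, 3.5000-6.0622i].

By linearity: DFT(1x + 4y) = 1·DFT(x) + 4·DFT(y)
= 1·[1, 2.0000-1.7321i, -5.0000-3.4641i, -1, -5.0000+3.4641i, 2.0000+1.7321i] + 4·[-3, 3.5000+6.0622i, 1.5000+0.8660i, -1, 1.5000-0.8660i, 3.5000-6.0622i]

Computing element-wise:
Z[0] = 1·(1) + 4·(-3) = -11
Z[1] = 1·(2.0000-1.7321i) + 4·(3.5000+6.0622i) = 16.0000+22.5167i
Z[2] = 1·(-5.0000-3.4641i) + 4·(1.5000+0.8660i) = 1.0000-0.0001i
Z[3] = 1·(-1) + 4·(-1) = -5
Z[4] = 1·(-5.0000+3.4641i) + 4·(1.5000-0.8660i) = 1.0000+0.0001i
Z[5] = 1·(2.0000+1.7321i) + 4·(3.5000-6.0622i) = 16.0000-22.5167i

DFT(1x + 4y) = 1·X + 4·Y = [-11, 16.0000+22.5167i, 1.0000-0.0001i, -5, 1.0000+0.0001i, 16.0000-22.5167i]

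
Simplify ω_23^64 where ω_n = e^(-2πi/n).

Since ω_23^23 = 1, powers reduce modulo 23.
64 mod 23 = 18
So ω_23^64 = ω_23^18 = e^(-2πi·18/23)

ω_23^64 = ω_23^18 = 0.2035+0.9791i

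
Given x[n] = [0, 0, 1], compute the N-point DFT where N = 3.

X[k] = Σ(n=0 to 2) x[n] · ω_3^(nk)
where ω_3 = e^(-2πi/3)

Computing each X[k]:
X[0] = 1
X[1] = -0.5000+0.8660i
X[2] = -0.5000-0.8660i

X = [1, -0.5000+0.8660i, -0.5000-0.8660i]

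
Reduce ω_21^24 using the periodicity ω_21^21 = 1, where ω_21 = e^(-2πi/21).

Since ω_21^21 = 1, powers reduce modulo 21.
24 mod 21 = 3
So ω_21^24 = ω_21^3 = e^(-2πi·3/21)

ω_21^24 = ω_21^3 = 0.6235-0.7818i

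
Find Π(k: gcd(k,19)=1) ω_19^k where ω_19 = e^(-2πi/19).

The primitive 19th roots of unity are ω_19^k for k coprime to 19: k ∈ {1, 2, 3, 4, 5, 6, 7, 8, 9, 10, 11, 12, 13, 14, 15, 16, 17, 18}
Their product equals the constant term of the cyclotomic polynomial Φ_19(x) up to sign.
For n ≥ 3, the product of all primitive nth roots of unity is 1. (For n=1 it is 1; for n=2 it is -1.)

1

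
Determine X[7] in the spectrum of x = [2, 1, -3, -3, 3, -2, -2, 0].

X[7] = Σ(n=0 to 7) x[n] · ω_8^(7n) where ω_8 = e^(-2πi/8)
= (2)·ω_8^0 + (1)·ω_8^7 + (-3)·ω_8^14 + (-3)·ω_8^21 + (3)·ω_8^28 + (-2)·ω_8^35 + (-2)·ω_8^42 + (0)·ω_8^49

X[7] = 3.2426-1.0000i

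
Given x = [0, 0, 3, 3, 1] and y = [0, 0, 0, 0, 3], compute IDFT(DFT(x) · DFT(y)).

(x ⊛ y)[n] = Σ(m=0 to 4) x[m] · y[(n-m) mod 5]

Computing each output sample:
(x ⊛ y)[0] = 0
(x ⊛ y)[1] = 9
(x ⊛ y)[2] = 9
(x ⊛ y)[3] = 3
(x ⊛ y)[4] = 0

x ⊛ y = [0, 9, 9, 3, 0]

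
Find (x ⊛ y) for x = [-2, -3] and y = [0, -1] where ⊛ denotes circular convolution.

(x ⊛ y)[n] = Σ(m=0 to 1) x[m] · y[(n-m) mod 2]

Computing each output sample:
(x ⊛ y)[0] = 3
(x ⊛ y)[1] = 2

x ⊛ y = [3, 2]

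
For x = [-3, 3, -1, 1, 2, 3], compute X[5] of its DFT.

X[5] = Σ(n=0 to 5) x[n] · ω_6^(5n) where ω_6 = e^(-2πi/6)
= (-3)·ω_6^0 + (3)·ω_6^5 + (-1)·ω_6^10 + (1)·ω_6^15 + (2)·ω_6^20 + (3)·ω_6^25

X[5] = -1.5000-2.5981i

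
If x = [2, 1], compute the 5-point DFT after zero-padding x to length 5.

Original 2-point DFT: [3, 1]
Zero-padded 5-point DFT provides frequency interpolation.

DFT_5([x, 0, ...]) = [3, 2.3090-0.9511i, 1.1910-0.5878i, 1.1910+0.5878i, 2.3090+0.9511i]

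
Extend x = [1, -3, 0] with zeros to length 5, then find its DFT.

Original 3-point DFT: [-2, 2.5000+2.5981i, 2.5000-2.5981i]
Zero-padded 5-point DFT provides frequency interpolation.

DFT_5([x, 0, ...]) = [-2, 0.0729+2.8532i, 3.4271+1.7634i, 3.4271-1.7634i, 0.0729-2.8532i]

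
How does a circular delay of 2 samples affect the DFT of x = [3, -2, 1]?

Time shift by 2: X_shifted[k] = ω_3^(2k) · X[k]
Shifted x = [-2, 1, 3]

DFT(x[n-2]) = [2, -4.0000+1.7321i, -4.0000-1.7321i]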